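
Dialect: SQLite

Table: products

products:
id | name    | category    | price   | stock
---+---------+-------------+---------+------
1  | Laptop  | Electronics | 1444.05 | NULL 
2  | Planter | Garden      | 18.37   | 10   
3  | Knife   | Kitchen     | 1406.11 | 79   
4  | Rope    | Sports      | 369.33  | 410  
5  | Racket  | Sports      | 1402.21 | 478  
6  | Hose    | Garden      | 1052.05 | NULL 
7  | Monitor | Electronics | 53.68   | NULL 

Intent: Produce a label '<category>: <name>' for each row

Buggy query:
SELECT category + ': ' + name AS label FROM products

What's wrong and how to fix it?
Bug: SQLite uses || for string concatenation; + coerces text to numbers (yielding 0)

Fix: Replace + with || to concatenate text

Corrected query:
SELECT category || ': ' || name AS label FROM products

Result:
label               
--------------------
Electronics: Laptop 
Garden: Planter     
Kitchen: Knife      
Sports: Rope        
Sports: Racket      
Garden: Hose        
Electronics: Monitor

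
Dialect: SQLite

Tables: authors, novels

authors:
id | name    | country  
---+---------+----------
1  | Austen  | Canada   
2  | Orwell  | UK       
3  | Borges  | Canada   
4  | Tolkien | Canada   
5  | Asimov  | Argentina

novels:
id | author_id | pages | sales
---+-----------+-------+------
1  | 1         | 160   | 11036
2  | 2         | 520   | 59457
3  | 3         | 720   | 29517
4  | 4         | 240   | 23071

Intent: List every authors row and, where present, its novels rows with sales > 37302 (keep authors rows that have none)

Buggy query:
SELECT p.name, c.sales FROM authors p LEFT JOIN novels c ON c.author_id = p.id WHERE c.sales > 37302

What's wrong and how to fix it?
Bug: Filtering c.sales in WHERE discards the NULL rows produced by LEFT JOIN, turning it into an inner join

Fix: Move the right-table condition into the ON clause so unmatched parents are kept

Corrected query:
SELECT p.name, c.sales FROM authors p LEFT JOIN novels c ON c.author_id = p.id AND c.sales > 37302

Result:
name    | sales
--------+------
Austen  | NULL 
Orwell  | 59457
Borges  | NULL 
Tolkien | NULL 
Asimov  | NULL 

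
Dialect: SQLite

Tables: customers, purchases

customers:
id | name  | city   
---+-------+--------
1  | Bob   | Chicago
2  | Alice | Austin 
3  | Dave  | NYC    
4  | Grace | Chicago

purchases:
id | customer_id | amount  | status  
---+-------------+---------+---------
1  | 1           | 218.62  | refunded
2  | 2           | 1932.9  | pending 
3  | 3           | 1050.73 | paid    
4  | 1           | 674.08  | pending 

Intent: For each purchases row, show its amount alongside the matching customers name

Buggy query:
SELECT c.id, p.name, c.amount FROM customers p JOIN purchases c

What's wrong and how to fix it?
Bug: JOIN with no ON clause produces a cartesian product; every purchases row pairs with every customers row

Fix: Add ON c.customer_id = p.id to the JOIN

Corrected query:
SELECT c.id, p.name, c.amount FROM customers p JOIN purchases c ON c.customer_id = p.id

Result:
id | name  | amount 
---+-------+--------
1  | Bob   | 218.62 
2  | Alice | 1932.9 
3  | Dave  | 1050.73
4  | Bob   | 674.08 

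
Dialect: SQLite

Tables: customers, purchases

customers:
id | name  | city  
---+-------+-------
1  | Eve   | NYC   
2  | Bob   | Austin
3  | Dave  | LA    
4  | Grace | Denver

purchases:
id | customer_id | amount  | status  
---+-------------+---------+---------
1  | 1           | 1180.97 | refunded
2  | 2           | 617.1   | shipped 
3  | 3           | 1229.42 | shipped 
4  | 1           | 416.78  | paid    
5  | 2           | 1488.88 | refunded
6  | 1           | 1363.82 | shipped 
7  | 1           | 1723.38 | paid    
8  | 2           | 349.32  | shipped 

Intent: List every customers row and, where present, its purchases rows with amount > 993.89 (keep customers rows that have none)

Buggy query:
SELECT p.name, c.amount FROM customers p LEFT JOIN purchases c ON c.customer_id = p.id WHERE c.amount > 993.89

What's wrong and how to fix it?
Bug: A WHERE condition on the right-hand table after LEFT JOIN drops unmatched parents

Fix: Move the right-table condition into the ON clause so unmatched parents are kept

Corrected query:
SELECT p.name, c.amount FROM customers p LEFT JOIN purchases c ON c.customer_id = p.id AND c.amount > 993.89

Result:
name  | amount 
------+--------
Eve   | 1180.97
Eve   | 1363.82
Eve   | 1723.38
Bob   | 1488.88
Dave  | 1229.42
Grace | NULL   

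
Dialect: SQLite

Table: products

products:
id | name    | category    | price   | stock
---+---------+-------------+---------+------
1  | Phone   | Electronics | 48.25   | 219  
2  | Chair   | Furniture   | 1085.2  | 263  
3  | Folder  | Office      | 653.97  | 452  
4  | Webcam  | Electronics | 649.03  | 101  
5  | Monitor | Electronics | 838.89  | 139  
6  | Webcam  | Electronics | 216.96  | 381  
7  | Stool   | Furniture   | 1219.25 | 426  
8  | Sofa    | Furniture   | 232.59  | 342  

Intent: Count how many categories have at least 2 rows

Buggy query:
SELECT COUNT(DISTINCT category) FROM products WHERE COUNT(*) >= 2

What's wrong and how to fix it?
Bug: WHERE filters individual rows, not groups, so a group-level COUNT is invalid there

Fix: Group first with HAVING COUNT(*) >= 2, then COUNT the resulting groups

Corrected query:
SELECT COUNT(*) FROM (SELECT category FROM products GROUP BY category HAVING COUNT(*) >= 2)

Result:
COUNT(*)
--------
2       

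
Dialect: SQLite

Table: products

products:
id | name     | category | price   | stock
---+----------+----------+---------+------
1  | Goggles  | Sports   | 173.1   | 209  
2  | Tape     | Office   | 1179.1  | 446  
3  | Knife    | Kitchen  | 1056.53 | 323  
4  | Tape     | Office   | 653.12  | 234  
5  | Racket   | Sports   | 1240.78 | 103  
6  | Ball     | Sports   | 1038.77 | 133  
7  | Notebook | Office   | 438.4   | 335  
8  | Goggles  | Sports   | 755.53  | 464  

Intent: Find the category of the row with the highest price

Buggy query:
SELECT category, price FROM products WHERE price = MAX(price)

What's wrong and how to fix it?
Bug: WHERE is evaluated per row; an aggregate over the whole table isn't defined there

Fix: Use a subquery: WHERE price = (SELECT MAX(price) FROM products)

Corrected query:
SELECT category, price FROM products WHERE price = (SELECT MAX(price) FROM products)

Result:
category | price  
---------+--------
Sports   | 1240.78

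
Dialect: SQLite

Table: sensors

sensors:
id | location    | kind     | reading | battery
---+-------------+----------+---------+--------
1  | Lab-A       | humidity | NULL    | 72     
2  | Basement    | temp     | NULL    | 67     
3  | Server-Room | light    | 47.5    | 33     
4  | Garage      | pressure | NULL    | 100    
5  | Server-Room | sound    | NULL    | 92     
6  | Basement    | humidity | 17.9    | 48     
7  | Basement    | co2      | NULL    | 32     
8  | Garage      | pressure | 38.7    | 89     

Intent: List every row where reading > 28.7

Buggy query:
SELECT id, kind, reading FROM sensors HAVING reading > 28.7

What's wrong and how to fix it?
Bug: This is a non-aggregate query (no GROUP BY, no aggregates), so in SQLite the HAVING clause is invalid here; a row-level condition belongs in WHERE

Fix: Use WHERE for row-level filtering

Corrected query:
SELECT id, kind, reading FROM sensors WHERE reading > 28.7

Result:
id | kind     | reading
---+----------+--------
3  | light    | 47.5   
8  | pressure | 38.7   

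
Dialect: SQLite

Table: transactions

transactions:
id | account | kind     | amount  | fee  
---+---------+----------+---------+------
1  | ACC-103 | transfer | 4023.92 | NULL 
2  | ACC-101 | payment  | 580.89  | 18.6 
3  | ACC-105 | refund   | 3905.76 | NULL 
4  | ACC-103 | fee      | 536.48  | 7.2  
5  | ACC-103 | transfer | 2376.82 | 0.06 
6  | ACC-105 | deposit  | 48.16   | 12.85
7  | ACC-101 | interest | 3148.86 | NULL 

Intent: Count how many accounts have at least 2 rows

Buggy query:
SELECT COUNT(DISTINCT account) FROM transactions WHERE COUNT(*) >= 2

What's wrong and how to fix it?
Bug: WHERE filters individual rows, not groups, so a group-level COUNT is invalid there

Fix: Group first with HAVING COUNT(*) >= 2, then COUNT the resulting groups

Corrected query:
SELECT COUNT(*) FROM (SELECT account FROM transactions GROUP BY account HAVING COUNT(*) >= 2)

Result:
COUNT(*)
--------
3       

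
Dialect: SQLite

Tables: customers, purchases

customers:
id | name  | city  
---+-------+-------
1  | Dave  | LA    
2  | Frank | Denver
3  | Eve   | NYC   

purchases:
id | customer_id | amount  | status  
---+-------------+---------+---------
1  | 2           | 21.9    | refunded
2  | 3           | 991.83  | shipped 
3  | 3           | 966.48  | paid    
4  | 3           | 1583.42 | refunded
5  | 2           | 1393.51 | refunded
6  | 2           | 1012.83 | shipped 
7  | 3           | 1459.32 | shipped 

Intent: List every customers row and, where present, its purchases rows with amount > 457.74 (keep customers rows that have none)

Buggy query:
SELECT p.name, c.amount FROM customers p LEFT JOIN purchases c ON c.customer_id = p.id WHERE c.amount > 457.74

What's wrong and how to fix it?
Bug: Filtering c.amount in WHERE discards the NULL rows produced by LEFT JOIN, turning it into an inner join

Fix: Put 'c.amount > 457.74' in the JOIN's ON clause instead of WHERE

Corrected query:
SELECT p.name, c.amount FROM customers p LEFT JOIN purchases c ON c.customer_id = p.id AND c.amount > 457.74

Result:
name  | amount 
------+--------
Dave  | NULL   
Frank | 1012.83
Frank | 1393.51
Eve   | 966.48 
Eve   | 991.83 
Eve   | 1459.32
Eve   | 1583.42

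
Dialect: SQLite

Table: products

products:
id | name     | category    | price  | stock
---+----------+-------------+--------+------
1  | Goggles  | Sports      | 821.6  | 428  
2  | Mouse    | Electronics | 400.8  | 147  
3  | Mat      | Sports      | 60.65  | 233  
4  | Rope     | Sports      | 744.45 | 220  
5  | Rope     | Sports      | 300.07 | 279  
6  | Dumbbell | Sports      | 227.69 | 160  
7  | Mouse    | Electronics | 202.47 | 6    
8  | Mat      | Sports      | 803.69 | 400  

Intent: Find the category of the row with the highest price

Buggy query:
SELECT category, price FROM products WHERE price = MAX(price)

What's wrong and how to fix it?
Bug: WHERE is evaluated per row; an aggregate over the whole table isn't defined there

Fix: Wrap MAX in a scalar subquery so WHERE compares against a single value

Corrected query:
SELECT category, price FROM products WHERE price = (SELECT MAX(price) FROM products)

Result:
category | price
---------+------
Sports   | 821.6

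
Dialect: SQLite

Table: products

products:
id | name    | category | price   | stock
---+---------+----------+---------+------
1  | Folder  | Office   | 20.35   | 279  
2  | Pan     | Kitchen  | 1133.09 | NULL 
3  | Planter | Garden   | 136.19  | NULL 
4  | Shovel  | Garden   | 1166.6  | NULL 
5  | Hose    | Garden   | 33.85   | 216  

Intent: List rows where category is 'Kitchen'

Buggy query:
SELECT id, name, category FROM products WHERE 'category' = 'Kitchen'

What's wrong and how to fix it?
Bug: 'category' in single quotes is a string literal, not the column; the comparison is literal-vs-literal and never true

Fix: Remove the quotes around the column name (or use double quotes for an identifier)

Corrected query:
SELECT id, name, category FROM products WHERE category = 'Kitchen'

Result:
id | name | category
---+------+---------
2  | Pan  | Kitchen 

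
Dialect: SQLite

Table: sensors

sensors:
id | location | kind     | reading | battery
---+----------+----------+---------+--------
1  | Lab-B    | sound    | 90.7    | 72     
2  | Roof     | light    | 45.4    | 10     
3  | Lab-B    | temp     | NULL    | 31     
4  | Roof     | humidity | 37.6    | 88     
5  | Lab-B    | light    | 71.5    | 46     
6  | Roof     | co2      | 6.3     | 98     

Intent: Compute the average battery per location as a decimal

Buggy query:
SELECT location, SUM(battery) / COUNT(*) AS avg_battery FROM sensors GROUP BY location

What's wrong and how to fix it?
Bug: SUM(battery) and COUNT(*) are both integers; the division truncates the fractional part

Fix: Multiply by 1.0 (or CAST to REAL) to force floating-point division

Corrected query:
SELECT location, SUM(battery) * 1.0 / COUNT(*) AS avg_battery FROM sensors GROUP BY location

Result:
location | avg_battery
---------+------------
Lab-B    | 49.666667  
Roof     | 65.333333  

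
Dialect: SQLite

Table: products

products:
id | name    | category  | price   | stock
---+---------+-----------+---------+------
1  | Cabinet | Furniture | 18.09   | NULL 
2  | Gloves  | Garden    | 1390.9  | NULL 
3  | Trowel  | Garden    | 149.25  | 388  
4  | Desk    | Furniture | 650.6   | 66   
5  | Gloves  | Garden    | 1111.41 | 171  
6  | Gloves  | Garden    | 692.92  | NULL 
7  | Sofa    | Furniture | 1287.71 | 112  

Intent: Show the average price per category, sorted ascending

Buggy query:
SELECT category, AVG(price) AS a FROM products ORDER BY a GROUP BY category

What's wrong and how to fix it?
Bug: ORDER BY appears before GROUP BY; SQL clause order requires GROUP BY first

Fix: Move ORDER BY to the end, after GROUP BY

Corrected query:
SELECT category, AVG(price) AS a FROM products GROUP BY category ORDER BY a

Result:
category  | a         
----------+-----------
Furniture | 652.133333
Garden    | 836.12    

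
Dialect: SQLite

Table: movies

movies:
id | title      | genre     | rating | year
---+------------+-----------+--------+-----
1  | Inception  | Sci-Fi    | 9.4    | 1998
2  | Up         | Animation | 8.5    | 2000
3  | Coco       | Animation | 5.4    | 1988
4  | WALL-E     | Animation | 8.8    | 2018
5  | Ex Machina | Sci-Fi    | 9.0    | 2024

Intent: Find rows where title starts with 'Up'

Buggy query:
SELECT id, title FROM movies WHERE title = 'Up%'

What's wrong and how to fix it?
Bug: '=' compares the literal string including the % character; pattern matching needs LIKE

Fix: Use LIKE for wildcard pattern matching

Corrected query:
SELECT id, title FROM movies WHERE title LIKE 'Up%'

Result:
id | title
---+------
2  | Up   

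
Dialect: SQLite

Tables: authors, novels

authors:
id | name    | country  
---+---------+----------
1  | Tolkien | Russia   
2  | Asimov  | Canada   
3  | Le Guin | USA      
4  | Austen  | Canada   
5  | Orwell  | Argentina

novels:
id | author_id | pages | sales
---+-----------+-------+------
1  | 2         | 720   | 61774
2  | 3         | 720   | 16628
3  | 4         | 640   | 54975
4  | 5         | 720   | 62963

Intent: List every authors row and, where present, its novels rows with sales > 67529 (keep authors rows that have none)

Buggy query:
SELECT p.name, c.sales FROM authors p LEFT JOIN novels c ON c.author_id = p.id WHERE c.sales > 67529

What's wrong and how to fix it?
Bug: Filtering c.sales in WHERE discards the NULL rows produced by LEFT JOIN, turning it into an inner join

Fix: Put 'c.sales > 67529' in the JOIN's ON clause instead of WHERE

Corrected query:
SELECT p.name, c.sales FROM authors p LEFT JOIN novels c ON c.author_id = p.id AND c.sales > 67529

Result:
name    | sales
--------+------
Tolkien | NULL 
Asimov  | NULL 
Le Guin | NULL 
Austen  | NULL 
Orwell  | NULL 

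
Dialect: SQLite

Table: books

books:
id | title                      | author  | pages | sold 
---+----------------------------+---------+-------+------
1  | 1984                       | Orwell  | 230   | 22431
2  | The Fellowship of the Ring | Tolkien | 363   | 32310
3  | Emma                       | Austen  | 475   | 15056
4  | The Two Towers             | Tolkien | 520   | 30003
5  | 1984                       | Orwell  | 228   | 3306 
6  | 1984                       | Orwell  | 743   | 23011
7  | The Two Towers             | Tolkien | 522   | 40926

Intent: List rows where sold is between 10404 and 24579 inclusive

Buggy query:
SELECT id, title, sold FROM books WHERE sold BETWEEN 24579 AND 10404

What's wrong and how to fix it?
Bug: BETWEEN expects the lower bound first; with 24579 AND 10404 the range is empty

Fix: Write BETWEEN 10404 AND 24579

Corrected query:
SELECT id, title, sold FROM books WHERE sold BETWEEN 10404 AND 24579

Result:
id | title | sold 
---+-------+------
1  | 1984  | 22431
3  | Emma  | 15056
6  | 1984  | 23011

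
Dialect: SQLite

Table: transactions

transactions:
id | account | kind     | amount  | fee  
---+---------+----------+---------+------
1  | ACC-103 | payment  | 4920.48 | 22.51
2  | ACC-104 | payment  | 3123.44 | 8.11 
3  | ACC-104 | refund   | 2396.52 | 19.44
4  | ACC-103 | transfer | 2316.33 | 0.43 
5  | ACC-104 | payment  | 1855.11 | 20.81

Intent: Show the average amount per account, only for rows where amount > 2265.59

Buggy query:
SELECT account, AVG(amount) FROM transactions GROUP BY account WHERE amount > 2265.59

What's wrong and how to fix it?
Bug: Row-level WHERE must come before GROUP BY in the clause order

Fix: Move the WHERE clause before GROUP BY

Corrected query:
SELECT account, AVG(amount) FROM transactions WHERE amount > 2265.59 GROUP BY account

Result:
account | AVG(amount)
--------+------------
ACC-103 | 3618.405   
ACC-104 | 2759.98    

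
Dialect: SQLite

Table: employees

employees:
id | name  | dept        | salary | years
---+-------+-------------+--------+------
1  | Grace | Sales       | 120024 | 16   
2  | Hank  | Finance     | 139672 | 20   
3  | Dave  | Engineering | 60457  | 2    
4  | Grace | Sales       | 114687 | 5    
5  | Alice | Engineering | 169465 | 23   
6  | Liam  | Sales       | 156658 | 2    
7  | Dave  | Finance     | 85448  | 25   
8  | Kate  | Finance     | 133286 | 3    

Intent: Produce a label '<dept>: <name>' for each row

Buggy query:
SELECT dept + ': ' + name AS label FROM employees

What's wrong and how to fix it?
Bug: '+' is numeric addition; on text columns SQLite converts them to 0 instead of concatenating

Fix: Replace + with || to concatenate text

Corrected query:
SELECT dept || ': ' || name AS label FROM employees

Result:
label             
------------------
Sales: Grace      
Finance: Hank     
Engineering: Dave 
Sales: Grace      
Engineering: Alice
Sales: Liam       
Finance: Dave     
Finance: Kate     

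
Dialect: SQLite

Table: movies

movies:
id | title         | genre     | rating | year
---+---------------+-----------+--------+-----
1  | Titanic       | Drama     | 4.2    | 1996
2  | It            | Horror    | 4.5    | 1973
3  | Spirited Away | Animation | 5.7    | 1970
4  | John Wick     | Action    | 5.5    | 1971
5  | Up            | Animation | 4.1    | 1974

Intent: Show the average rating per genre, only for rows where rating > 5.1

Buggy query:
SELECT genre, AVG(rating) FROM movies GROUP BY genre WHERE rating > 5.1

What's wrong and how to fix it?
Bug: Row-level WHERE must come before GROUP BY in the clause order

Fix: Place WHERE between FROM and GROUP BY

Corrected query:
SELECT genre, AVG(rating) FROM movies WHERE rating > 5.1 GROUP BY genre

Result:
genre     | AVG(rating)
----------+------------
Action    | 5.5        
Animation | 5.7        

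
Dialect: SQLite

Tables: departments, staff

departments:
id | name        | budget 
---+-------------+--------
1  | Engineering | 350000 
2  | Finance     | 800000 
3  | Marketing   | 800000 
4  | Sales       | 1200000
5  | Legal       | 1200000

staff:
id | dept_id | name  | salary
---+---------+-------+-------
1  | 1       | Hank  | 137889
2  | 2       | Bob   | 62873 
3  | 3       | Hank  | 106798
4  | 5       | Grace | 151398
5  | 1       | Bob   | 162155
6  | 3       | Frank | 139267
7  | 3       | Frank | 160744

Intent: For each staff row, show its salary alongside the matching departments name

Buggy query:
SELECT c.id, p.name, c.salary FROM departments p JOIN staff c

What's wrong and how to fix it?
Bug: Missing join condition: each staff row is matched to all departments rows instead of just its own

Fix: Add ON c.dept_id = p.id to the JOIN

Corrected query:
SELECT c.id, p.name, c.salary FROM departments p JOIN staff c ON c.dept_id = p.id

Result:
id | name        | salary
---+-------------+-------
1  | Engineering | 137889
2  | Finance     | 62873 
3  | Marketing   | 106798
4  | Legal       | 151398
5  | Engineering | 162155
6  | Marketing   | 139267
7  | Marketing   | 160744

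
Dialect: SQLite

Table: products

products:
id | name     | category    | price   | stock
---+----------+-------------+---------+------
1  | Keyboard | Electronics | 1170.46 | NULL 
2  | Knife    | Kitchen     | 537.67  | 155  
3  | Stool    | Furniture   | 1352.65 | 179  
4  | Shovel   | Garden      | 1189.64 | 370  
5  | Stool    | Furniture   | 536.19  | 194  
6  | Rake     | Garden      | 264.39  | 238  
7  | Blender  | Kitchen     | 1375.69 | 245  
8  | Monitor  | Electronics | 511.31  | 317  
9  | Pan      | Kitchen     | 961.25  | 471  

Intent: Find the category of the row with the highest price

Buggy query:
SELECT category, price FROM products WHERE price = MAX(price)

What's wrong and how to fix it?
Bug: WHERE is evaluated per row; an aggregate over the whole table isn't defined there

Fix: Wrap MAX in a scalar subquery so WHERE compares against a single value

Corrected query:
SELECT category, price FROM products WHERE price = (SELECT MAX(price) FROM products)

Result:
category | price  
---------+--------
Kitchen  | 1375.69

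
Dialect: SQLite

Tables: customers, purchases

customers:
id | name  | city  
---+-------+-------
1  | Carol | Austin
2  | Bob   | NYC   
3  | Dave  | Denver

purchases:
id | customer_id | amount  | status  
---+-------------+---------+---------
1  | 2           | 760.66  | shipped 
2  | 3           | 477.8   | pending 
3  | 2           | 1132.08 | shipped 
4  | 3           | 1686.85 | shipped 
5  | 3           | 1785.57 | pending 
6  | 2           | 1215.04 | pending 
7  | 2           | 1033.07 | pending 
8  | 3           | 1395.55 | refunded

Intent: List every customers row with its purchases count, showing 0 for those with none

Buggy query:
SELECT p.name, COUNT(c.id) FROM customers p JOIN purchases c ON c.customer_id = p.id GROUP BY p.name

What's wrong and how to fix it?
Bug: An inner join excludes parents with zero children

Fix: Switch to LEFT JOIN to retain unmatched parent rows

Corrected query:
SELECT p.name, COUNT(c.id) FROM customers p LEFT JOIN purchases c ON c.customer_id = p.id GROUP BY p.name

Result:
name  | COUNT(c.id)
------+------------
Bob   | 4          
Carol | 0          
Dave  | 4          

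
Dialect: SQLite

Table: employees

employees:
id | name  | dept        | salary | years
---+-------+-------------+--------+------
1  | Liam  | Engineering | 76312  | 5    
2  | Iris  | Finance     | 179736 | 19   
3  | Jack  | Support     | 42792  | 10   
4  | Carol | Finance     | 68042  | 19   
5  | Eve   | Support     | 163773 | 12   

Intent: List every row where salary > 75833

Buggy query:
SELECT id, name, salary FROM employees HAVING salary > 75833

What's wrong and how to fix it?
Bug: This is a non-aggregate query (no GROUP BY, no aggregates), so in SQLite the HAVING clause is invalid here; a row-level condition belongs in WHERE

Fix: Replace HAVING with WHERE since the condition applies to individual rows

Corrected query:
SELECT id, name, salary FROM employees WHERE salary > 75833

Result:
id | name | salary
---+------+-------
1  | Liam | 76312 
2  | Iris | 179736
5  | Eve  | 163773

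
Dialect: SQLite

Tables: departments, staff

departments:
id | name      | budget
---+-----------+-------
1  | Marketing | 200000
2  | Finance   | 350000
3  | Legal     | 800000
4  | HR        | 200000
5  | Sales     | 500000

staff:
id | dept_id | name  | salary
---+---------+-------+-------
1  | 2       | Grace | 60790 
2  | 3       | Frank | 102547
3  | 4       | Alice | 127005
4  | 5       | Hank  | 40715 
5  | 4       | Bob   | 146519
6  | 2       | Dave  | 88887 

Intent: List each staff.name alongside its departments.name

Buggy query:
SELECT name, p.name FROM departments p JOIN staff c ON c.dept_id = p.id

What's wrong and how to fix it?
Bug: 'name' exists in both joined tables, so the database can't tell which one is meant

Fix: Qualify the column with its table alias (c.name)

Corrected query:
SELECT c.name, p.name FROM departments p JOIN staff c ON c.dept_id = p.id

Result:
name  | name   
------+--------
Grace | Finance
Frank | Legal  
Alice | HR     
Hank  | Sales  
Bob   | HR     
Dave  | Finance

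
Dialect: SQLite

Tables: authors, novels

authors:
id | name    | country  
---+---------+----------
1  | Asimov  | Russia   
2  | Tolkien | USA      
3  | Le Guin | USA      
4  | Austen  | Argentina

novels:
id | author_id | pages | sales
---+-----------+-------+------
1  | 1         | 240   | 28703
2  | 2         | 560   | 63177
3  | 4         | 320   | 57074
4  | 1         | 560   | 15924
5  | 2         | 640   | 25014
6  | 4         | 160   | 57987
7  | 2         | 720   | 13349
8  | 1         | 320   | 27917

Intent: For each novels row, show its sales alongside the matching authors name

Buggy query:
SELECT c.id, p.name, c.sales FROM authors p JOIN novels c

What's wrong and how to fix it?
Bug: Missing join condition: each novels row is matched to all authors rows instead of just its own

Fix: Specify the join condition linking the foreign key to the parent id

Corrected query:
SELECT c.id, p.name, c.sales FROM authors p JOIN novels c ON c.author_id = p.id

Result:
id | name    | sales
---+---------+------
1  | Asimov  | 28703
2  | Tolkien | 63177
3  | Austen  | 57074
4  | Asimov  | 15924
5  | Tolkien | 25014
6  | Austen  | 57987
7  | Tolkien | 13349
8  | Asimov  | 27917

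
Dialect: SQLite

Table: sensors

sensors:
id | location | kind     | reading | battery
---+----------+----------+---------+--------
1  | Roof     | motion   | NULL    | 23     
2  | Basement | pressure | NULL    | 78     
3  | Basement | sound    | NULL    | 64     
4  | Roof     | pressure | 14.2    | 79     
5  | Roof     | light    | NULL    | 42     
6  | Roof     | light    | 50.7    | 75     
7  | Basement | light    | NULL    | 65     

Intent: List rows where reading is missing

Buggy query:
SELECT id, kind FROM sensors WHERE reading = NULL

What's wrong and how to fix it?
Bug: Comparing to NULL with '=' never matches; NULL = NULL is unknown, not true

Fix: Replace '= NULL' with 'IS NULL'

Corrected query:
SELECT id, kind FROM sensors WHERE reading IS NULL

Result:
id | kind    
---+---------
1  | motion  
2  | pressure
3  | sound   
5  | light   
7  | light   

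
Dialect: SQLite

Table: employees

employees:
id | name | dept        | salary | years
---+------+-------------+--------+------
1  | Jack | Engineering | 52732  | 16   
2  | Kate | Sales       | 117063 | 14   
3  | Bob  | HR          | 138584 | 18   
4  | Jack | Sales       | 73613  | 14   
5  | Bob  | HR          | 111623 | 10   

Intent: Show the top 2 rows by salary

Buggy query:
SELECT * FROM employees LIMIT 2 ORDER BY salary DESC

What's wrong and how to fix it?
Bug: LIMIT must come after ORDER BY

Fix: Swap the clauses: ORDER BY first, then LIMIT

Corrected query:
SELECT * FROM employees ORDER BY salary DESC LIMIT 2

Result:
id | name | dept  | salary | years
---+------+-------+--------+------
3  | Bob  | HR    | 138584 | 18   
2  | Kate | Sales | 117063 | 14   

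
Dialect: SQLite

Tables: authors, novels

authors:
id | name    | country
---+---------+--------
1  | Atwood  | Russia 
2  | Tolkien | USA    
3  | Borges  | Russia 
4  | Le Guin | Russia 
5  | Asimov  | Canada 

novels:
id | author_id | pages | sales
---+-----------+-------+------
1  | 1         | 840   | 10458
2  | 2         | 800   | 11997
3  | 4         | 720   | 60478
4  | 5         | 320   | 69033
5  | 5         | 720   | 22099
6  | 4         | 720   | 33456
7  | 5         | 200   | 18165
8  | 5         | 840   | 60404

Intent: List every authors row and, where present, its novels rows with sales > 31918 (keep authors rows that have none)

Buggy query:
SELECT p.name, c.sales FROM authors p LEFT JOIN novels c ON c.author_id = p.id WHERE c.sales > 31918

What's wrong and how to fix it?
Bug: A WHERE condition on the right-hand table after LEFT JOIN drops unmatched parents

Fix: Move the right-table condition into the ON clause so unmatched parents are kept

Corrected query:
SELECT p.name, c.sales FROM authors p LEFT JOIN novels c ON c.author_id = p.id AND c.sales > 31918

Result:
name    | sales
--------+------
Atwood  | NULL 
Tolkien | NULL 
Borges  | NULL 
Le Guin | 33456
Le Guin | 60478
Asimov  | 60404
Asimov  | 69033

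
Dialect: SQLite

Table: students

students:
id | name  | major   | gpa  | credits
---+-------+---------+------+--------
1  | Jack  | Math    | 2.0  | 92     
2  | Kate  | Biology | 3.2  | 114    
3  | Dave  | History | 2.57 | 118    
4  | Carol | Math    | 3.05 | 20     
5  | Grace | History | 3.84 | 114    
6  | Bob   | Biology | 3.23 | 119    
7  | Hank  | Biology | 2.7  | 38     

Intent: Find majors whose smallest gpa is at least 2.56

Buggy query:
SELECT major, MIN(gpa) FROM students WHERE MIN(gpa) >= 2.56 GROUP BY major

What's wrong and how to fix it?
Bug: Aggregates like MIN are computed per group after WHERE runs

Fix: Replace WHERE with HAVING after the GROUP BY

Corrected query:
SELECT major, MIN(gpa) FROM students GROUP BY major HAVING MIN(gpa) >= 2.56

Result:
major   | MIN(gpa)
--------+---------
Biology | 2.7     
History | 2.57    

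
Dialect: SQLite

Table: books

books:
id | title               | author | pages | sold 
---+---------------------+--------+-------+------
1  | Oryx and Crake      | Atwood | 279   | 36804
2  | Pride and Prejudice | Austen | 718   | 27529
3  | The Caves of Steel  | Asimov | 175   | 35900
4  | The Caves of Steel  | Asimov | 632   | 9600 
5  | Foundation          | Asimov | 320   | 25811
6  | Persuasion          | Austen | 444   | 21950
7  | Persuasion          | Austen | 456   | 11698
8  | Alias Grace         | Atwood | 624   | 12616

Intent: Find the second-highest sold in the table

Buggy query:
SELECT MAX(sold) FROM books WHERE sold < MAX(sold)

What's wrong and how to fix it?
Bug: MAX(sold) on the right of the comparison is an aggregate-in-WHERE error

Fix: Put the inner MAX in a scalar subquery

Corrected query:
SELECT MAX(sold) FROM books WHERE sold < (SELECT MAX(sold) FROM books)

Result:
MAX(sold)
---------
35900    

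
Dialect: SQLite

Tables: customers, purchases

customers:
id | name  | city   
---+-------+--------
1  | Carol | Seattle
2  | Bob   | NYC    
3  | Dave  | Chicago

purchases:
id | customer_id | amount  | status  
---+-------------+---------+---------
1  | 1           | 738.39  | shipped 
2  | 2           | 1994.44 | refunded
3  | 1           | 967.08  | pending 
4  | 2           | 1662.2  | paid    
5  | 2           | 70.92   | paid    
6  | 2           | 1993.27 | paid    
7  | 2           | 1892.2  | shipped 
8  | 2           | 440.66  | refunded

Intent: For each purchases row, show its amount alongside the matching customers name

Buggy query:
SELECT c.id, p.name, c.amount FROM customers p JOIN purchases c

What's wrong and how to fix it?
Bug: Missing join condition: each purchases row is matched to all customers rows instead of just its own

Fix: Specify the join condition linking the foreign key to the parent id

Corrected query:
SELECT c.id, p.name, c.amount FROM customers p JOIN purchases c ON c.customer_id = p.id

Result:
id | name  | amount 
---+-------+--------
1  | Carol | 738.39 
2  | Bob   | 1994.44
3  | Carol | 967.08 
4  | Bob   | 1662.2 
5  | Bob   | 70.92  
6  | Bob   | 1993.27
7  | Bob   | 1892.2 
8  | Bob   | 440.66 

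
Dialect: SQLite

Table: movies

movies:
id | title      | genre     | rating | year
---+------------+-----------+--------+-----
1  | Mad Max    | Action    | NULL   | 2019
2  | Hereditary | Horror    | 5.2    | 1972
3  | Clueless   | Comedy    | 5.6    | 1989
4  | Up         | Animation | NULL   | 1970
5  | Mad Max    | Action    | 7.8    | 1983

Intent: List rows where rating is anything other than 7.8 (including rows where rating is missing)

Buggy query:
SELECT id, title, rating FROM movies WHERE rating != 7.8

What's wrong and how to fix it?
Bug: 'rating != 7.8' is unknown when rating is NULL, so NULL rows are silently excluded

Fix: Add an explicit OR rating IS NULL to include the missing-value rows

Corrected query:
SELECT id, title, rating FROM movies WHERE rating != 7.8 OR rating IS NULL

Result:
id | title      | rating
---+------------+-------
1  | Mad Max    | NULL  
2  | Hereditary | 5.2   
3  | Clueless   | 5.6   
4  | Up         | NULL  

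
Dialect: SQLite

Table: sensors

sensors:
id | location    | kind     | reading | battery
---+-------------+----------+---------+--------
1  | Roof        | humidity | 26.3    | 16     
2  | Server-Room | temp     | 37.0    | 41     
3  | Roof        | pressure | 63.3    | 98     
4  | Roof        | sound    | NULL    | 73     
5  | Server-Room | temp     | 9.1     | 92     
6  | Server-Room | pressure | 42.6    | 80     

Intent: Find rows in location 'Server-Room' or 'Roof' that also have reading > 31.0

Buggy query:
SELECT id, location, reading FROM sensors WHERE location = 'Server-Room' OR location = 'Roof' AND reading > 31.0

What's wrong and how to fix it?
Bug: Without parentheses, AND is evaluated before OR, so the reading filter only applies to the 'Roof' branch

Fix: Add parentheses around the OR so the AND applies to both alternatives

Corrected query:
SELECT id, location, reading FROM sensors WHERE (location = 'Server-Room' OR location = 'Roof') AND reading > 31.0

Result:
id | location    | reading
---+-------------+--------
2  | Server-Room | 37     
3  | Roof        | 63.3   
6  | Server-Room | 42.6   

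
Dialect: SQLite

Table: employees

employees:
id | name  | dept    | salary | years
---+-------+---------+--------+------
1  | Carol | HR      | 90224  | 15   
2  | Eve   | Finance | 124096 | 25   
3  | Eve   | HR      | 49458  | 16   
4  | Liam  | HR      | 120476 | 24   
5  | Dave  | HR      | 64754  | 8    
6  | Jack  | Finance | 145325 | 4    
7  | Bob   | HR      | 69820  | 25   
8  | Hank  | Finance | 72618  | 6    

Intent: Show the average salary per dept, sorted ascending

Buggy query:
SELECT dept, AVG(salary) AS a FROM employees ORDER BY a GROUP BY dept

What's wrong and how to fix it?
Bug: GROUP BY must precede ORDER BY

Fix: Move ORDER BY to the end, after GROUP BY

Corrected query:
SELECT dept, AVG(salary) AS a FROM employees GROUP BY dept ORDER BY a

Result:
dept    | a      
--------+--------
HR      | 78946.4
Finance | 114013 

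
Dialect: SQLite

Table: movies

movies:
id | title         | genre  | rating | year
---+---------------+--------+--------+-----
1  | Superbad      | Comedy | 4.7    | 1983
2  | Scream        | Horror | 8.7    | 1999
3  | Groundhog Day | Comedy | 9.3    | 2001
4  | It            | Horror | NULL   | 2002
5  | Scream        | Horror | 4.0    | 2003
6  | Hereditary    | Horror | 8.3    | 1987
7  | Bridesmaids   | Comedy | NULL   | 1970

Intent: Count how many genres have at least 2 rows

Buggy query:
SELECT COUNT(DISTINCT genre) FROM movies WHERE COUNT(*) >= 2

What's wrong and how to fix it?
Bug: WHERE filters individual rows, not groups, so a group-level COUNT is invalid there

Fix: Group first with HAVING COUNT(*) >= 2, then COUNT the resulting groups

Corrected query:
SELECT COUNT(*) FROM (SELECT genre FROM movies GROUP BY genre HAVING COUNT(*) >= 2)

Result:
COUNT(*)
--------
2       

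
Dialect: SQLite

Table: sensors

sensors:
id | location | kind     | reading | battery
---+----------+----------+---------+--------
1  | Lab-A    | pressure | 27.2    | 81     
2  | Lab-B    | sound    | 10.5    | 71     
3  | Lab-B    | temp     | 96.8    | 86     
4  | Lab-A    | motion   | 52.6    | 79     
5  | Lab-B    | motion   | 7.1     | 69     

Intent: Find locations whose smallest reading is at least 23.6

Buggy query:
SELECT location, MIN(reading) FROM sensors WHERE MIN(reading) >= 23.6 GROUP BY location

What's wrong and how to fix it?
Bug: MIN() in WHERE is a misuse of aggregate

Fix: Use HAVING for the per-group MIN condition

Corrected query:
SELECT location, MIN(reading) FROM sensors GROUP BY location HAVING MIN(reading) >= 23.6

Result:
location | MIN(reading)
---------+-------------
Lab-A    | 27.2        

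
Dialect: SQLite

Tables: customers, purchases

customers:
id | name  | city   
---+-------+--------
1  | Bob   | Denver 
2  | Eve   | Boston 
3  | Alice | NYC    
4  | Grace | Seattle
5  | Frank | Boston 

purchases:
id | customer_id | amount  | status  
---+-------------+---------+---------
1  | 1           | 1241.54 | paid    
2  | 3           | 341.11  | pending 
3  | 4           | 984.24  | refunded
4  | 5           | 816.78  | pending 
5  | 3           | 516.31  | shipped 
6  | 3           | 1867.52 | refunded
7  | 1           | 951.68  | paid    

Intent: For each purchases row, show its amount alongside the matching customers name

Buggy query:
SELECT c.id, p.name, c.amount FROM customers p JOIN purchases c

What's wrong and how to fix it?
Bug: Missing join condition: each purchases row is matched to all customers rows instead of just its own

Fix: Add ON c.customer_id = p.id to the JOIN

Corrected query:
SELECT c.id, p.name, c.amount FROM customers p JOIN purchases c ON c.customer_id = p.id

Result:
id | name  | amount 
---+-------+--------
1  | Bob   | 1241.54
2  | Alice | 341.11 
3  | Grace | 984.24 
4  | Frank | 816.78 
5  | Alice | 516.31 
6  | Alice | 1867.52
7  | Bob   | 951.68 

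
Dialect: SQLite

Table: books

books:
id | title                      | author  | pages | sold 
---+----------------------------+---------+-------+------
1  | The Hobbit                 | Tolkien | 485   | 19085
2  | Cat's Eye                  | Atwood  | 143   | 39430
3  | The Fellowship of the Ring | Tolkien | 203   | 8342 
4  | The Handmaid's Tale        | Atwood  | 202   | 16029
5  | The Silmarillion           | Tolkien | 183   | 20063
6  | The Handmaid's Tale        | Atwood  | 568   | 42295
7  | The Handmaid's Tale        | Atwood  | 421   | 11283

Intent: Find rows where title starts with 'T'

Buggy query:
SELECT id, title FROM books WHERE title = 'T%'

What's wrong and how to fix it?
Bug: '=' compares the literal string including the % character; pattern matching needs LIKE

Fix: Use LIKE for wildcard pattern matching

Corrected query:
SELECT id, title FROM books WHERE title LIKE 'T%'

Result:
id | title                     
---+---------------------------
1  | The Hobbit                
3  | The Fellowship of the Ring
4  | The Handmaid's Tale       
5  | The Silmarillion          
6  | The Handmaid's Tale       
7  | The Handmaid's Tale       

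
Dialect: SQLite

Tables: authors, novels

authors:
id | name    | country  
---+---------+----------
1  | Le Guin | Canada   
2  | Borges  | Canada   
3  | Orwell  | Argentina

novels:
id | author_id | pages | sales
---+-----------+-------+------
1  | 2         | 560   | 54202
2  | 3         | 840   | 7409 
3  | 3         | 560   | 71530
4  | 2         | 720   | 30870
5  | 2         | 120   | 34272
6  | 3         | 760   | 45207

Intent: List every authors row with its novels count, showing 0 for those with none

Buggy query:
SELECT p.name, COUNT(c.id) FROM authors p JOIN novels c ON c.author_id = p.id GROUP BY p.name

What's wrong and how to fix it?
Bug: An inner join excludes parents with zero children

Fix: Switch to LEFT JOIN to retain unmatched parent rows

Corrected query:
SELECT p.name, COUNT(c.id) FROM authors p LEFT JOIN novels c ON c.author_id = p.id GROUP BY p.name

Result:
name    | COUNT(c.id)
--------+------------
Borges  | 3          
Le Guin | 0          
Orwell  | 3          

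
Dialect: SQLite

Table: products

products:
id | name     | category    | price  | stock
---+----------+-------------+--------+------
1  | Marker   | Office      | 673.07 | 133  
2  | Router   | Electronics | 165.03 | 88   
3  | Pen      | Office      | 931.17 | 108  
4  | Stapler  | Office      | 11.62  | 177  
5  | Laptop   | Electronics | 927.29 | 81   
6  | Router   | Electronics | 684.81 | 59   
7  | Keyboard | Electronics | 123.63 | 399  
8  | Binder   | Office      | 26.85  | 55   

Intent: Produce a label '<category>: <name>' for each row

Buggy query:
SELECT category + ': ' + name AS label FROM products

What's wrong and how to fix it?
Bug: SQLite uses || for string concatenation; + coerces text to numbers (yielding 0)

Fix: Use the || operator for string concatenation

Corrected query:
SELECT category || ': ' || name AS label FROM products

Result:
label                
---------------------
Office: Marker       
Electronics: Router  
Office: Pen          
Office: Stapler      
Electronics: Laptop  
Electronics: Router  
Electronics: Keyboard
Office: Binder       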